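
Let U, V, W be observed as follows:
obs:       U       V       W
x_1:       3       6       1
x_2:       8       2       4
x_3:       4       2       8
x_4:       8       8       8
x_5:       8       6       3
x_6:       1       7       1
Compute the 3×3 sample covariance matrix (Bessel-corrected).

Step 1 — column means:
  mean(U) = (3 + 8 + 4 + 8 + 8 + 1) / 6 = 32/6 = 5.3333
  mean(V) = (6 + 2 + 2 + 8 + 6 + 7) / 6 = 31/6 = 5.1667
  mean(W) = (1 + 4 + 8 + 8 + 3 + 1) / 6 = 25/6 = 4.1667

Step 2 — sample covariance S[i,j] = (1/(n-1)) · Σ_k (x_{k,i} - mean_i) · (x_{k,j} - mean_j), with n-1 = 5.
  S[U,U] = ((-2.3333)·(-2.3333) + (2.6667)·(2.6667) + (-1.3333)·(-1.3333) + (2.6667)·(2.6667) + (2.6667)·(2.6667) + (-4.3333)·(-4.3333)) / 5 = 47.3333/5 = 9.4667
  S[U,V] = ((-2.3333)·(0.8333) + (2.6667)·(-3.1667) + (-1.3333)·(-3.1667) + (2.6667)·(2.8333) + (2.6667)·(0.8333) + (-4.3333)·(1.8333)) / 5 = -4.3333/5 = -0.8667
  S[U,W] = ((-2.3333)·(-3.1667) + (2.6667)·(-0.1667) + (-1.3333)·(3.8333) + (2.6667)·(3.8333) + (2.6667)·(-1.1667) + (-4.3333)·(-3.1667)) / 5 = 22.6667/5 = 4.5333
  S[V,V] = ((0.8333)·(0.8333) + (-3.1667)·(-3.1667) + (-3.1667)·(-3.1667) + (2.8333)·(2.8333) + (0.8333)·(0.8333) + (1.8333)·(1.8333)) / 5 = 32.8333/5 = 6.5667
  S[V,W] = ((0.8333)·(-3.1667) + (-3.1667)·(-0.1667) + (-3.1667)·(3.8333) + (2.8333)·(3.8333) + (0.8333)·(-1.1667) + (1.8333)·(-3.1667)) / 5 = -10.1667/5 = -2.0333
  S[W,W] = ((-3.1667)·(-3.1667) + (-0.1667)·(-0.1667) + (3.8333)·(3.8333) + (3.8333)·(3.8333) + (-1.1667)·(-1.1667) + (-3.1667)·(-3.1667)) / 5 = 50.8333/5 = 10.1667

S is symmetric (S[j,i] = S[i,j]). Assembling:

S = [[9.4667, -0.8667, 4.5333],
 [-0.8667, 6.5667, -2.0333],
 [4.5333, -2.0333, 10.1667]]


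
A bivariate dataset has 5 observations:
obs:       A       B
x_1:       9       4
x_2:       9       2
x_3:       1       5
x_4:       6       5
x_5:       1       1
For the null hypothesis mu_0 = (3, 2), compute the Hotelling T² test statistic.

Step 1 — sample mean vector:
  mean(A) = (9 + 9 + 1 + 6 + 1) / 5 = 26/5 = 5.2
  mean(B) = (4 + 2 + 5 + 5 + 1) / 5 = 17/5 = 3.4
  x̄ = (5.2, 3.4),  deviation x̄ - mu_0 = (5.2, 3.4) - (3, 2) = (2.2, 1.4).

Step 2 — sample covariance matrix, S[i,j] = (1/(n-1)) · Σ_k (x_{k,i} - mean_i) · (x_{k,j} - mean_j), divisor n-1 = 4:
  S[A,A] = ((3.8)·(3.8) + (3.8)·(3.8) + (-4.2)·(-4.2) + (0.8)·(0.8) + (-4.2)·(-4.2)) / 4 = 64.8/4 = 16.2
  S[A,B] = ((3.8)·(0.6) + (3.8)·(-1.4) + (-4.2)·(1.6) + (0.8)·(1.6) + (-4.2)·(-2.4)) / 4 = 1.6/4 = 0.4
  S[B,B] = ((0.6)·(0.6) + (-1.4)·(-1.4) + (1.6)·(1.6) + (1.6)·(1.6) + (-2.4)·(-2.4)) / 4 = 13.2/4 = 3.3
  S = [[16.2, 0.4],
 [0.4, 3.3]].

Step 3 — invert S. det(S) = 16.2·3.3 - (0.4)² = 53.3.
  S^{-1} = (1/det) · [[d, -b], [-b, a]] = [[0.0619, -0.0075],
 [-0.0075, 0.3039]].

Step 4 — quadratic form (x̄ - mu_0)^T · S^{-1} · (x̄ - mu_0):
  S^{-1} · (x̄ - mu_0) = (0.1257, 0.409),
  (x̄ - mu_0)^T · [...] = (2.2)·(0.1257) + (1.4)·(0.409) = 0.8492.

Step 5 — scale by n: T² = 5 · 0.8492 = 4.2458.

T² ≈ 4.2458


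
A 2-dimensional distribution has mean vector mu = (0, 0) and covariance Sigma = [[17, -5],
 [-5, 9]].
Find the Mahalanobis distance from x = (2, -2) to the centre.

Step 1 — centre the observation: (x - mu) = (2, -2).

Step 2 — invert Sigma. det(Sigma) = 17·9 - (-5)² = 128.
  Sigma^{-1} = (1/det) · [[d, -b], [-b, a]] = [[0.0703, 0.0391],
 [0.0391, 0.1328]].

Step 3 — form the quadratic (x - mu)^T · Sigma^{-1} · (x - mu):
  Sigma^{-1} · (x - mu) = (0.0625, -0.1875).
  (x - mu)^T · [Sigma^{-1} · (x - mu)] = (2)·(0.0625) + (-2)·(-0.1875) = 0.5.

Step 4 — take square root: d = √(0.5) ≈ 0.7071.

d(x, mu) = √(0.5) ≈ 0.7071


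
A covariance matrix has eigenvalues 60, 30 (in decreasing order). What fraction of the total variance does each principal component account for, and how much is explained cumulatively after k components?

Step 1 — total variance = trace(Sigma) = Σ λ_i = 60 + 30 = 90.

Step 2 — fraction explained by component i = λ_i / Σ λ:
  PC1: 60/90 = 0.6667
  PC2: 30/90 = 0.3333

Step 3 — cumulative fraction after k components = (λ_1 + ... + λ_k) / Σ λ:
  k = 1: 60/90 = 0.6667
  k = 2: (60 + 30)/90 = 90/90 = 1

Summary (fraction, with percent):

explained: PC1 0.6667 (66.67%), PC2 0.3333 (33.33%);  cumulative: 0.6667, 1


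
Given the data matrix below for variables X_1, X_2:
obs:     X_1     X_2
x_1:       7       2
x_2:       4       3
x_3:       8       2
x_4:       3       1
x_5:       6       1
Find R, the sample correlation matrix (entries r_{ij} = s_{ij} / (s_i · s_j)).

Step 1 — column means:
  mean(X_1) = (7 + 4 + 8 + 3 + 6) / 5 = 28/5 = 5.6
  mean(X_2) = (2 + 3 + 2 + 1 + 1) / 5 = 9/5 = 1.8

Step 2 — sample variances and covariances s[i,j] = (1/(n-1)) · Σ_k (x_{k,i} - mean_i) · (x_{k,j} - mean_j), with n-1 = 4:
  s[X_1,X_1] = ((1.4)·(1.4) + (-1.6)·(-1.6) + (2.4)·(2.4) + (-2.6)·(-2.6) + (0.4)·(0.4)) / 4 = 17.2/4 = 4.3
  s[X_1,X_2] = ((1.4)·(0.2) + (-1.6)·(1.2) + (2.4)·(0.2) + (-2.6)·(-0.8) + (0.4)·(-0.8)) / 4 = 0.6/4 = 0.15
  s[X_2,X_2] = ((0.2)·(0.2) + (1.2)·(1.2) + (0.2)·(0.2) + (-0.8)·(-0.8) + (-0.8)·(-0.8)) / 4 = 2.8/4 = 0.7
  Sample standard deviations s_i = √(s[i,i]):
  s(X_1) = √(4.3) = 2.0736
  s(X_2) = √(0.7) = 0.8367

Step 3 — r_{ij} = s_{ij} / (s_i · s_j):
  r[X_1,X_1] = 1 (diagonal).
  r[X_1,X_2] = 0.15 / (2.0736 · 0.8367) = 0.15 / 1.7349 = 0.0865
  r[X_2,X_2] = 1 (diagonal).

R is symmetric with unit diagonal. Assembling:

R = [[1, 0.0865],
 [0.0865, 1]]


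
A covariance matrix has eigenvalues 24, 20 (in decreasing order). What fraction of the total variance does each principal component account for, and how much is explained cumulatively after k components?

Step 1 — total variance = trace(Sigma) = Σ λ_i = 24 + 20 = 44.

Step 2 — fraction explained by component i = λ_i / Σ λ:
  PC1: 24/44 = 0.5455
  PC2: 20/44 = 0.4545

Step 3 — cumulative fraction after k components = (λ_1 + ... + λ_k) / Σ λ:
  k = 1: 24/44 = 0.5455
  k = 2: (24 + 20)/44 = 44/44 = 1

Summary (fraction, with percent):

explained: PC1 0.5455 (54.55%), PC2 0.4545 (45.45%);  cumulative: 0.5455, 1


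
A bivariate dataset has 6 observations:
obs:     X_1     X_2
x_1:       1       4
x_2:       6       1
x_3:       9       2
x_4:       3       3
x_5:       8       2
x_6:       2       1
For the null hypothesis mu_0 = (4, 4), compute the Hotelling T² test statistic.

Step 1 — sample mean vector:
  mean(X_1) = (1 + 6 + 9 + 3 + 8 + 2) / 6 = 29/6 = 4.8333
  mean(X_2) = (4 + 1 + 2 + 3 + 2 + 1) / 6 = 13/6 = 2.1667
  x̄ = (4.8333, 2.1667),  deviation x̄ - mu_0 = (4.8333, 2.1667) - (4, 4) = (0.8333, -1.8333).

Step 2 — sample covariance matrix, S[i,j] = (1/(n-1)) · Σ_k (x_{k,i} - mean_i) · (x_{k,j} - mean_j), divisor n-1 = 5:
  S[X_1,X_1] = ((-3.8333)·(-3.8333) + (1.1667)·(1.1667) + (4.1667)·(4.1667) + (-1.8333)·(-1.8333) + (3.1667)·(3.1667) + (-2.8333)·(-2.8333)) / 5 = 54.8333/5 = 10.9667
  S[X_1,X_2] = ((-3.8333)·(1.8333) + (1.1667)·(-1.1667) + (4.1667)·(-0.1667) + (-1.8333)·(0.8333) + (3.1667)·(-0.1667) + (-2.8333)·(-1.1667)) / 5 = -7.8333/5 = -1.5667
  S[X_2,X_2] = ((1.8333)·(1.8333) + (-1.1667)·(-1.1667) + (-0.1667)·(-0.1667) + (0.8333)·(0.8333) + (-0.1667)·(-0.1667) + (-1.1667)·(-1.1667)) / 5 = 6.8333/5 = 1.3667
  S = [[10.9667, -1.5667],
 [-1.5667, 1.3667]].

Step 3 — invert S. det(S) = 10.9667·1.3667 - (-1.5667)² = 12.5333.
  S^{-1} = (1/det) · [[d, -b], [-b, a]] = [[0.109, 0.125],
 [0.125, 0.875]].

Step 4 — quadratic form (x̄ - mu_0)^T · S^{-1} · (x̄ - mu_0):
  S^{-1} · (x̄ - mu_0) = (-0.1383, -1.5),
  (x̄ - mu_0)^T · [...] = (0.8333)·(-0.1383) + (-1.8333)·(-1.5) = 2.6348.

Step 5 — scale by n: T² = 6 · 2.6348 = 15.8085.

T² ≈ 15.8085


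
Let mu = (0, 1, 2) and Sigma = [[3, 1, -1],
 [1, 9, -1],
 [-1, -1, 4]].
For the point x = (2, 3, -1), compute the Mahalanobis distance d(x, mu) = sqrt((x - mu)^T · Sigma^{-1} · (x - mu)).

Step 1 — centre the observation: (x - mu) = (2, 2, -3).

Step 2 — invert Sigma (cofactor / det for 3×3, or solve directly):
  Sigma^{-1} = [[0.3723, -0.0319, 0.0851],
 [-0.0319, 0.117, 0.0213],
 [0.0851, 0.0213, 0.2766]].

Step 3 — form the quadratic (x - mu)^T · Sigma^{-1} · (x - mu):
  Sigma^{-1} · (x - mu) = (0.4255, 0.1064, -0.617).
  (x - mu)^T · [Sigma^{-1} · (x - mu)] = (2)·(0.4255) + (2)·(0.1064) + (-3)·(-0.617) = 2.9149.

Step 4 — take square root: d = √(2.9149) ≈ 1.7073.

d(x, mu) = √(2.9149) ≈ 1.7073


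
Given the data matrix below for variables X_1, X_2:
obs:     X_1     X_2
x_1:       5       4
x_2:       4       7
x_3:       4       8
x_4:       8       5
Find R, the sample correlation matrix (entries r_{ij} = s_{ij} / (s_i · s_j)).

Step 1 — column means:
  mean(X_1) = (5 + 4 + 4 + 8) / 4 = 21/4 = 5.25
  mean(X_2) = (4 + 7 + 8 + 5) / 4 = 24/4 = 6

Step 2 — sample variances and covariances s[i,j] = (1/(n-1)) · Σ_k (x_{k,i} - mean_i) · (x_{k,j} - mean_j), with n-1 = 3:
  s[X_1,X_1] = ((-0.25)·(-0.25) + (-1.25)·(-1.25) + (-1.25)·(-1.25) + (2.75)·(2.75)) / 3 = 10.75/3 = 3.5833
  s[X_1,X_2] = ((-0.25)·(-2) + (-1.25)·(1) + (-1.25)·(2) + (2.75)·(-1)) / 3 = -6/3 = -2
  s[X_2,X_2] = ((-2)·(-2) + (1)·(1) + (2)·(2) + (-1)·(-1)) / 3 = 10/3 = 3.3333
  Sample standard deviations s_i = √(s[i,i]):
  s(X_1) = √(3.5833) = 1.893
  s(X_2) = √(3.3333) = 1.8257

Step 3 — r_{ij} = s_{ij} / (s_i · s_j):
  r[X_1,X_1] = 1 (diagonal).
  r[X_1,X_2] = -2 / (1.893 · 1.8257) = -2 / 3.4561 = -0.5787
  r[X_2,X_2] = 1 (diagonal).

R is symmetric with unit diagonal. Assembling:

R = [[1, -0.5787],
 [-0.5787, 1]]


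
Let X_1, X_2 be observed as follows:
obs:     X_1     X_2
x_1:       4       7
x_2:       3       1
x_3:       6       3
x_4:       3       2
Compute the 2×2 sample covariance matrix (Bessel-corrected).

Step 1 — column means:
  mean(X_1) = (4 + 3 + 6 + 3) / 4 = 16/4 = 4
  mean(X_2) = (7 + 1 + 3 + 2) / 4 = 13/4 = 3.25

Step 2 — sample covariance S[i,j] = (1/(n-1)) · Σ_k (x_{k,i} - mean_i) · (x_{k,j} - mean_j), with n-1 = 3.
  S[X_1,X_1] = ((0)·(0) + (-1)·(-1) + (2)·(2) + (-1)·(-1)) / 3 = 6/3 = 2
  S[X_1,X_2] = ((0)·(3.75) + (-1)·(-2.25) + (2)·(-0.25) + (-1)·(-1.25)) / 3 = 3/3 = 1
  S[X_2,X_2] = ((3.75)·(3.75) + (-2.25)·(-2.25) + (-0.25)·(-0.25) + (-1.25)·(-1.25)) / 3 = 20.75/3 = 6.9167

S is symmetric (S[j,i] = S[i,j]). Assembling:

S = [[2, 1],
 [1, 6.9167]]


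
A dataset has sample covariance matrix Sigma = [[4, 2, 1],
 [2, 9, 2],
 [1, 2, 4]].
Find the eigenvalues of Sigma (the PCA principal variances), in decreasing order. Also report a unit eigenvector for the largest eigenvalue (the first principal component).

Step 1 — characteristic polynomial p(λ) = det(λI - Sigma) = λ³ - tr·λ² + c_1·λ - det, where tr = trace, c_1 = sum of the principal 2×2 minors, det = det(Sigma):
  tr = 4 + 9 + 4 = 17,
  c_1 = (4·9 - (2)²) + (4·4 - (1)²) + (9·4 - (2)²) = 32 + 15 + 32 = 79,
  det = 4·(9·4 - (2)²) - (2)·((2)·4 - (2)·(1)) + (1)·((2)·(2) - 9·(1)) = 4·(32) - (2)·(6) + (1)·(-5) = 111.
  So p(λ) = λ³ - 17λ² + 79λ - 111.
Step 2 — look for an integer root (rational root theorem: any rational root is an integer divisor of 111). Testing λ = 3:
  p(3) = 27 - 153 + 237 - 111 = 0  ✓
  Dividing out (λ - 3): p(λ) = (λ - 3)(λ² - 14λ + 37).
Step 3 — remaining eigenvalues from the quadratic λ² - 14λ + 37 = 0:
  Δ = 14² - 4·37 = 196 - 148 = 48,  λ = (14 ± √48)/2 = (14 ± 6.9282)/2 ≈ 10.4641 or 3.5359.
  Sorted: λ_1 = 10.4641,  λ_2 = 3.5359,  λ_3 = 3  (check: sum = 17 = tr ✓).

Step 4 — unit eigenvector for λ_1 ≈ 10.4641: v spans the null space of (Sigma - λ_1 I), whose rows are
  r_1 = (-6.4641, 2, 1),  r_2 = (2, -1.4641, 2),  r_3 = (1, 2, -6.4641).
  v is orthogonal to every row, so take v ∝ r_1 × r_2 = ((2)·(2) - (1)·(-1.4641), (1)·(2) - (-6.4641)·(2), (-6.4641)·(-1.4641) - (2)·(2)) ≈ (5.4641, 14.9282, 5.4641).
  Let u = (5.4641, 14.9282, 5.4641).
  ||u|| = √((5.4641)² + (14.9282)² + (5.4641)²) = √(282.5641) ≈ 16.8096,  v_1 = u/||u|| ≈ (0.3251, 0.8881, 0.3251) (||v_1|| = 1).

λ_1 = 10.4641,  λ_2 = 3.5359,  λ_3 = 3;  v_1 ≈ (0.3251, 0.8881, 0.3251)


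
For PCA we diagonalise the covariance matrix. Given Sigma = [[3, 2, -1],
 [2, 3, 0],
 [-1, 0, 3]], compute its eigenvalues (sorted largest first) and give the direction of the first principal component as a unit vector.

Step 1 — characteristic polynomial p(λ) = det(λI - Sigma) = λ³ - tr·λ² + c_1·λ - det, where tr = trace, c_1 = sum of the principal 2×2 minors, det = det(Sigma):
  tr = 3 + 3 + 3 = 9,
  c_1 = (3·3 - (2)²) + (3·3 - (-1)²) + (3·3 - (0)²) = 5 + 8 + 9 = 22,
  det = 3·(3·3 - (0)²) - (2)·((2)·3 - (0)·(-1)) + (-1)·((2)·(0) - 3·(-1)) = 3·(9) - (2)·(6) + (-1)·(3) = 12.
  So p(λ) = λ³ - 9λ² + 22λ - 12.
Step 2 — look for an integer root (rational root theorem: any rational root is an integer divisor of 12). Testing λ = 3:
  p(3) = 27 - 81 + 66 - 12 = 0  ✓
  Dividing out (λ - 3): p(λ) = (λ - 3)(λ² - 6λ + 4).
Step 3 — remaining eigenvalues from the quadratic λ² - 6λ + 4 = 0:
  Δ = 6² - 4·4 = 36 - 16 = 20,  λ = (6 ± √20)/2 = (6 ± 4.4721)/2 ≈ 5.2361 or 0.7639.
  Sorted: λ_1 = 5.2361,  λ_2 = 3,  λ_3 = 0.7639  (check: sum = 9 = tr ✓).

Step 4 — unit eigenvector for λ_1 ≈ 5.2361: v spans the null space of (Sigma - λ_1 I), whose rows are
  r_1 = (-2.2361, 2, -1),  r_2 = (2, -2.2361, 0),  r_3 = (-1, 0, -2.2361).
  v is orthogonal to every row, so take v ∝ r_1 × r_2 = ((2)·(0) - (-1)·(-2.2361), (-1)·(2) - (-2.2361)·(0), (-2.2361)·(-2.2361) - (2)·(2)) ≈ (-2.2361, -2, 1).
  Rescale (multiply by -1 so the first nonzero entry is positive): u = (2.2361, 2, -1).
  ||u|| = √((2.2361)² + (2)² + (-1)²) = √(10) ≈ 3.1623,  v_1 = u/||u|| ≈ (0.7071, 0.6325, -0.3162) (||v_1|| = 1).

λ_1 = 5.2361,  λ_2 = 3,  λ_3 = 0.7639;  v_1 ≈ (0.7071, 0.6325, -0.3162)


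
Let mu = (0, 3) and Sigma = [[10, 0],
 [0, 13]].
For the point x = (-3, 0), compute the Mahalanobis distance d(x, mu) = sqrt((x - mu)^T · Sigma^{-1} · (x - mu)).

Step 1 — centre the observation: (x - mu) = (-3, -3).

Step 2 — invert Sigma. det(Sigma) = 10·13 - (0)² = 130.
  Sigma^{-1} = (1/det) · [[d, -b], [-b, a]] = [[0.1, 0],
 [0, 0.0769]].

Step 3 — form the quadratic (x - mu)^T · Sigma^{-1} · (x - mu):
  Sigma^{-1} · (x - mu) = (-0.3, -0.2308).
  (x - mu)^T · [Sigma^{-1} · (x - mu)] = (-3)·(-0.3) + (-3)·(-0.2308) = 1.5923.

Step 4 — take square root: d = √(1.5923) ≈ 1.2619.

d(x, mu) = √(1.5923) ≈ 1.2619


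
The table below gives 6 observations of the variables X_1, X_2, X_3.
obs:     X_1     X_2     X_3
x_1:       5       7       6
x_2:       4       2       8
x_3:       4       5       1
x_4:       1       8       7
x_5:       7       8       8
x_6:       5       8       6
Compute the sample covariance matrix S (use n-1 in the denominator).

Step 1 — column means:
  mean(X_1) = (5 + 4 + 4 + 1 + 7 + 5) / 6 = 26/6 = 4.3333
  mean(X_2) = (7 + 2 + 5 + 8 + 8 + 8) / 6 = 38/6 = 6.3333
  mean(X_3) = (6 + 8 + 1 + 7 + 8 + 6) / 6 = 36/6 = 6

Step 2 — sample covariance S[i,j] = (1/(n-1)) · Σ_k (x_{k,i} - mean_i) · (x_{k,j} - mean_j), with n-1 = 5.
  S[X_1,X_1] = ((0.6667)·(0.6667) + (-0.3333)·(-0.3333) + (-0.3333)·(-0.3333) + (-3.3333)·(-3.3333) + (2.6667)·(2.6667) + (0.6667)·(0.6667)) / 5 = 19.3333/5 = 3.8667
  S[X_1,X_2] = ((0.6667)·(0.6667) + (-0.3333)·(-4.3333) + (-0.3333)·(-1.3333) + (-3.3333)·(1.6667) + (2.6667)·(1.6667) + (0.6667)·(1.6667)) / 5 = 2.3333/5 = 0.4667
  S[X_1,X_3] = ((0.6667)·(0) + (-0.3333)·(2) + (-0.3333)·(-5) + (-3.3333)·(1) + (2.6667)·(2) + (0.6667)·(0)) / 5 = 3/5 = 0.6
  S[X_2,X_2] = ((0.6667)·(0.6667) + (-4.3333)·(-4.3333) + (-1.3333)·(-1.3333) + (1.6667)·(1.6667) + (1.6667)·(1.6667) + (1.6667)·(1.6667)) / 5 = 29.3333/5 = 5.8667
  S[X_2,X_3] = ((0.6667)·(0) + (-4.3333)·(2) + (-1.3333)·(-5) + (1.6667)·(1) + (1.6667)·(2) + (1.6667)·(0)) / 5 = 3/5 = 0.6
  S[X_3,X_3] = ((0)·(0) + (2)·(2) + (-5)·(-5) + (1)·(1) + (2)·(2) + (0)·(0)) / 5 = 34/5 = 6.8

S is symmetric (S[j,i] = S[i,j]). Assembling:

S = [[3.8667, 0.4667, 0.6],
 [0.4667, 5.8667, 0.6],
 [0.6, 0.6, 6.8]]


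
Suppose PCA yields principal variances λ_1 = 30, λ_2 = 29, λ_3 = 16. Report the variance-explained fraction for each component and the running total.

Step 1 — total variance = trace(Sigma) = Σ λ_i = 30 + 29 + 16 = 75.

Step 2 — fraction explained by component i = λ_i / Σ λ:
  PC1: 30/75 = 0.4
  PC2: 29/75 = 0.3867
  PC3: 16/75 = 0.2133

Step 3 — cumulative fraction after k components = (λ_1 + ... + λ_k) / Σ λ:
  k = 1: 30/75 = 0.4
  k = 2: (30 + 29)/75 = 59/75 = 0.7867
  k = 3: (30 + 29 + 16)/75 = 75/75 = 1

Summary (fraction, with percent):

explained: PC1 0.4 (40%), PC2 0.3867 (38.67%), PC3 0.2133 (21.33%);  cumulative: 0.4, 0.7867, 1


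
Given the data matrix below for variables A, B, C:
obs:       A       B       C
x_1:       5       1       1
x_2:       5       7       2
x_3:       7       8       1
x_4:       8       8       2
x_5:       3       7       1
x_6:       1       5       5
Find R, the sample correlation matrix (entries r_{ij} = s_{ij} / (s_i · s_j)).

Step 1 — column means:
  mean(A) = (5 + 5 + 7 + 8 + 3 + 1) / 6 = 29/6 = 4.8333
  mean(B) = (1 + 7 + 8 + 8 + 7 + 5) / 6 = 36/6 = 6
  mean(C) = (1 + 2 + 1 + 2 + 1 + 5) / 6 = 12/6 = 2

Step 2 — sample variances and covariances s[i,j] = (1/(n-1)) · Σ_k (x_{k,i} - mean_i) · (x_{k,j} - mean_j), with n-1 = 5:
  s[A,A] = ((0.1667)·(0.1667) + (0.1667)·(0.1667) + (2.1667)·(2.1667) + (3.1667)·(3.1667) + (-1.8333)·(-1.8333) + (-3.8333)·(-3.8333)) / 5 = 32.8333/5 = 6.5667
  s[A,B] = ((0.1667)·(-5) + (0.1667)·(1) + (2.1667)·(2) + (3.1667)·(2) + (-1.8333)·(1) + (-3.8333)·(-1)) / 5 = 12/5 = 2.4
  s[A,C] = ((0.1667)·(-1) + (0.1667)·(0) + (2.1667)·(-1) + (3.1667)·(0) + (-1.8333)·(-1) + (-3.8333)·(3)) / 5 = -12/5 = -2.4
  s[B,B] = ((-5)·(-5) + (1)·(1) + (2)·(2) + (2)·(2) + (1)·(1) + (-1)·(-1)) / 5 = 36/5 = 7.2
  s[B,C] = ((-5)·(-1) + (1)·(0) + (2)·(-1) + (2)·(0) + (1)·(-1) + (-1)·(3)) / 5 = -1/5 = -0.2
  s[C,C] = ((-1)·(-1) + (0)·(0) + (-1)·(-1) + (0)·(0) + (-1)·(-1) + (3)·(3)) / 5 = 12/5 = 2.4
  Sample standard deviations s_i = √(s[i,i]):
  s(A) = √(6.5667) = 2.5626
  s(B) = √(7.2) = 2.6833
  s(C) = √(2.4) = 1.5492

Step 3 — r_{ij} = s_{ij} / (s_i · s_j):
  r[A,A] = 1 (diagonal).
  r[A,B] = 2.4 / (2.5626 · 2.6833) = 2.4 / 6.876 = 0.349
  r[A,C] = -2.4 / (2.5626 · 1.5492) = -2.4 / 3.9699 = -0.6046
  r[B,B] = 1 (diagonal).
  r[B,C] = -0.2 / (2.6833 · 1.5492) = -0.2 / 4.1569 = -0.0481
  r[C,C] = 1 (diagonal).

R is symmetric with unit diagonal. Assembling:

R = [[1, 0.349, -0.6046],
 [0.349, 1, -0.0481],
 [-0.6046, -0.0481, 1]]


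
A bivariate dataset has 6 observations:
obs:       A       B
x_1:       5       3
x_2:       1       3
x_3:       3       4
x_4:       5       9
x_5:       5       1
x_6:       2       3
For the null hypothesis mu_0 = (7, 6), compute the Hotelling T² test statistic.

Step 1 — sample mean vector:
  mean(A) = (5 + 1 + 3 + 5 + 5 + 2) / 6 = 21/6 = 3.5
  mean(B) = (3 + 3 + 4 + 9 + 1 + 3) / 6 = 23/6 = 3.8333
  x̄ = (3.5, 3.8333),  deviation x̄ - mu_0 = (3.5, 3.8333) - (7, 6) = (-3.5, -2.1667).

Step 2 — sample covariance matrix, S[i,j] = (1/(n-1)) · Σ_k (x_{k,i} - mean_i) · (x_{k,j} - mean_j), divisor n-1 = 5:
  S[A,A] = ((1.5)·(1.5) + (-2.5)·(-2.5) + (-0.5)·(-0.5) + (1.5)·(1.5) + (1.5)·(1.5) + (-1.5)·(-1.5)) / 5 = 15.5/5 = 3.1
  S[A,B] = ((1.5)·(-0.8333) + (-2.5)·(-0.8333) + (-0.5)·(0.1667) + (1.5)·(5.1667) + (1.5)·(-2.8333) + (-1.5)·(-0.8333)) / 5 = 5.5/5 = 1.1
  S[B,B] = ((-0.8333)·(-0.8333) + (-0.8333)·(-0.8333) + (0.1667)·(0.1667) + (5.1667)·(5.1667) + (-2.8333)·(-2.8333) + (-0.8333)·(-0.8333)) / 5 = 36.8333/5 = 7.3667
  S = [[3.1, 1.1],
 [1.1, 7.3667]].

Step 3 — invert S. det(S) = 3.1·7.3667 - (1.1)² = 21.6267.
  S^{-1} = (1/det) · [[d, -b], [-b, a]] = [[0.3406, -0.0509],
 [-0.0509, 0.1433]].

Step 4 — quadratic form (x̄ - mu_0)^T · S^{-1} · (x̄ - mu_0):
  S^{-1} · (x̄ - mu_0) = (-1.082, -0.1326),
  (x̄ - mu_0)^T · [...] = (-3.5)·(-1.082) + (-2.1667)·(-0.1326) = 4.0742.

Step 5 — scale by n: T² = 6 · 4.0742 = 24.4451.

T² ≈ 24.4451


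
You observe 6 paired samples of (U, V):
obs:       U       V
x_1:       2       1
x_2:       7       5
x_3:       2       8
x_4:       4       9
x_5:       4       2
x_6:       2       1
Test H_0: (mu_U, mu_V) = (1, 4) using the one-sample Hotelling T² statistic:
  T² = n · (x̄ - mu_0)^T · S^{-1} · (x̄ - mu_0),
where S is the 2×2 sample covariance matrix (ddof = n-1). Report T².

Step 1 — sample mean vector:
  mean(U) = (2 + 7 + 2 + 4 + 4 + 2) / 6 = 21/6 = 3.5
  mean(V) = (1 + 5 + 8 + 9 + 2 + 1) / 6 = 26/6 = 4.3333
  x̄ = (3.5, 4.3333),  deviation x̄ - mu_0 = (3.5, 4.3333) - (1, 4) = (2.5, 0.3333).

Step 2 — sample covariance matrix, S[i,j] = (1/(n-1)) · Σ_k (x_{k,i} - mean_i) · (x_{k,j} - mean_j), divisor n-1 = 5:
  S[U,U] = ((-1.5)·(-1.5) + (3.5)·(3.5) + (-1.5)·(-1.5) + (0.5)·(0.5) + (0.5)·(0.5) + (-1.5)·(-1.5)) / 5 = 19.5/5 = 3.9
  S[U,V] = ((-1.5)·(-3.3333) + (3.5)·(0.6667) + (-1.5)·(3.6667) + (0.5)·(4.6667) + (0.5)·(-2.3333) + (-1.5)·(-3.3333)) / 5 = 8/5 = 1.6
  S[V,V] = ((-3.3333)·(-3.3333) + (0.6667)·(0.6667) + (3.6667)·(3.6667) + (4.6667)·(4.6667) + (-2.3333)·(-2.3333) + (-3.3333)·(-3.3333)) / 5 = 63.3333/5 = 12.6667
  S = [[3.9, 1.6],
 [1.6, 12.6667]].

Step 3 — invert S. det(S) = 3.9·12.6667 - (1.6)² = 46.84.
  S^{-1} = (1/det) · [[d, -b], [-b, a]] = [[0.2704, -0.0342],
 [-0.0342, 0.0833]].

Step 4 — quadratic form (x̄ - mu_0)^T · S^{-1} · (x̄ - mu_0):
  S^{-1} · (x̄ - mu_0) = (0.6647, -0.0576),
  (x̄ - mu_0)^T · [...] = (2.5)·(0.6647) + (0.3333)·(-0.0576) = 1.6425.

Step 5 — scale by n: T² = 6 · 1.6425 = 9.8548.

T² ≈ 9.8548


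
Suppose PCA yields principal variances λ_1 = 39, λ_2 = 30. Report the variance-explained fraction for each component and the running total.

Step 1 — total variance = trace(Sigma) = Σ λ_i = 39 + 30 = 69.

Step 2 — fraction explained by component i = λ_i / Σ λ:
  PC1: 39/69 = 0.5652
  PC2: 30/69 = 0.4348

Step 3 — cumulative fraction after k components = (λ_1 + ... + λ_k) / Σ λ:
  k = 1: 39/69 = 0.5652
  k = 2: (39 + 30)/69 = 69/69 = 1

Summary (fraction, with percent):

explained: PC1 0.5652 (56.52%), PC2 0.4348 (43.48%);  cumulative: 0.5652, 1


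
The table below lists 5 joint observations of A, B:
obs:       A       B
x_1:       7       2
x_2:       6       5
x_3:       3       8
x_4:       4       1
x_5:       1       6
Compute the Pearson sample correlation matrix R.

Step 1 — column means:
  mean(A) = (7 + 6 + 3 + 4 + 1) / 5 = 21/5 = 4.2
  mean(B) = (2 + 5 + 8 + 1 + 6) / 5 = 22/5 = 4.4

Step 2 — sample variances and covariances s[i,j] = (1/(n-1)) · Σ_k (x_{k,i} - mean_i) · (x_{k,j} - mean_j), with n-1 = 4:
  s[A,A] = ((2.8)·(2.8) + (1.8)·(1.8) + (-1.2)·(-1.2) + (-0.2)·(-0.2) + (-3.2)·(-3.2)) / 4 = 22.8/4 = 5.7
  s[A,B] = ((2.8)·(-2.4) + (1.8)·(0.6) + (-1.2)·(3.6) + (-0.2)·(-3.4) + (-3.2)·(1.6)) / 4 = -14.4/4 = -3.6
  s[B,B] = ((-2.4)·(-2.4) + (0.6)·(0.6) + (3.6)·(3.6) + (-3.4)·(-3.4) + (1.6)·(1.6)) / 4 = 33.2/4 = 8.3
  Sample standard deviations s_i = √(s[i,i]):
  s(A) = √(5.7) = 2.3875
  s(B) = √(8.3) = 2.881

Step 3 — r_{ij} = s_{ij} / (s_i · s_j):
  r[A,A] = 1 (diagonal).
  r[A,B] = -3.6 / (2.3875 · 2.881) = -3.6 / 6.8782 = -0.5234
  r[B,B] = 1 (diagonal).

R is symmetric with unit diagonal. Assembling:

R = [[1, -0.5234],
 [-0.5234, 1]]


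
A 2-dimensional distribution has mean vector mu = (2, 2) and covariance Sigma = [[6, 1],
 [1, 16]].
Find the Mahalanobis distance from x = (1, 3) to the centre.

Step 1 — centre the observation: (x - mu) = (-1, 1).

Step 2 — invert Sigma. det(Sigma) = 6·16 - (1)² = 95.
  Sigma^{-1} = (1/det) · [[d, -b], [-b, a]] = [[0.1684, -0.0105],
 [-0.0105, 0.0632]].

Step 3 — form the quadratic (x - mu)^T · Sigma^{-1} · (x - mu):
  Sigma^{-1} · (x - mu) = (-0.1789, 0.0737).
  (x - mu)^T · [Sigma^{-1} · (x - mu)] = (-1)·(-0.1789) + (1)·(0.0737) = 0.2526.

Step 4 — take square root: d = √(0.2526) ≈ 0.5026.

d(x, mu) = √(0.2526) ≈ 0.5026


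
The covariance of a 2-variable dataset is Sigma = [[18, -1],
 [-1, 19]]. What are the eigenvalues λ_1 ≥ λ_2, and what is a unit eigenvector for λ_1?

Step 1 — characteristic polynomial of 2×2 Sigma:
  det(Sigma - λI) = λ² - trace · λ + det = 0.
  trace = 18 + 19 = 37, det = 18·19 - (-1)² = 341.
Step 2 — discriminant:
  Δ = trace² - 4·det = 1369 - 1364 = 5.
Step 3 — eigenvalues:
  λ = (trace ± √Δ)/2 = (37 ± 2.2361)/2,
  λ_1 = 19.618,  λ_2 = 17.382.

Step 4 — unit eigenvector for λ_1: solve (Sigma - λ_1 I)v = 0. First row:
  (18 - 19.618)·v_x + (-1)·v_y = 0, i.e. (-1.618)·v_x + (-1)·v_y = 0,
  so v ∝ (b, λ_1 - a) = (-1, 1.618); multiply by -1 so the first entry is positive: u = (1, -1.618).
  ||u|| = √((1)² + (-1.618)²) = √(3.618) ≈ 1.9021,
  v_1 = u/||u|| ≈ (0.5257, -0.8507) (||v_1|| = 1).

λ_1 = 19.618,  λ_2 = 17.382;  v_1 ≈ (0.5257, -0.8507)


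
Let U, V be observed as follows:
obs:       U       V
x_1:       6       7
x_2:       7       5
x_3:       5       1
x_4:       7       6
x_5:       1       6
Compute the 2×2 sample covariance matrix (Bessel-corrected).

Step 1 — column means:
  mean(U) = (6 + 7 + 5 + 7 + 1) / 5 = 26/5 = 5.2
  mean(V) = (7 + 5 + 1 + 6 + 6) / 5 = 25/5 = 5

Step 2 — sample covariance S[i,j] = (1/(n-1)) · Σ_k (x_{k,i} - mean_i) · (x_{k,j} - mean_j), with n-1 = 4.
  S[U,U] = ((0.8)·(0.8) + (1.8)·(1.8) + (-0.2)·(-0.2) + (1.8)·(1.8) + (-4.2)·(-4.2)) / 4 = 24.8/4 = 6.2
  S[U,V] = ((0.8)·(2) + (1.8)·(0) + (-0.2)·(-4) + (1.8)·(1) + (-4.2)·(1)) / 4 = 0/4 = 0
  S[V,V] = ((2)·(2) + (0)·(0) + (-4)·(-4) + (1)·(1) + (1)·(1)) / 4 = 22/4 = 5.5

S is symmetric (S[j,i] = S[i,j]). Assembling:

S = [[6.2, 0],
 [0, 5.5]]


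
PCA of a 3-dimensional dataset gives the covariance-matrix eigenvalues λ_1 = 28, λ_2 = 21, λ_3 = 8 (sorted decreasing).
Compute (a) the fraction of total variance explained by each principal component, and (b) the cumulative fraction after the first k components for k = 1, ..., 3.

Step 1 — total variance = trace(Sigma) = Σ λ_i = 28 + 21 + 8 = 57.

Step 2 — fraction explained by component i = λ_i / Σ λ:
  PC1: 28/57 = 0.4912
  PC2: 21/57 = 0.3684
  PC3: 8/57 = 0.1404

Step 3 — cumulative fraction after k components = (λ_1 + ... + λ_k) / Σ λ:
  k = 1: 28/57 = 0.4912
  k = 2: (28 + 21)/57 = 49/57 = 0.8596
  k = 3: (28 + 21 + 8)/57 = 57/57 = 1

Summary (fraction, with percent):

explained: PC1 0.4912 (49.12%), PC2 0.3684 (36.84%), PC3 0.1404 (14.04%);  cumulative: 0.4912, 0.8596, 1


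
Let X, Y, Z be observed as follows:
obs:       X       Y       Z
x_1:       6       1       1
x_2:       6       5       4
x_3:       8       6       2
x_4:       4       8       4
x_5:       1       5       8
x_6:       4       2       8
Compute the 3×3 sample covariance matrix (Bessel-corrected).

Step 1 — column means:
  mean(X) = (6 + 6 + 8 + 4 + 1 + 4) / 6 = 29/6 = 4.8333
  mean(Y) = (1 + 5 + 6 + 8 + 5 + 2) / 6 = 27/6 = 4.5
  mean(Z) = (1 + 4 + 2 + 4 + 8 + 8) / 6 = 27/6 = 4.5

Step 2 — sample covariance S[i,j] = (1/(n-1)) · Σ_k (x_{k,i} - mean_i) · (x_{k,j} - mean_j), with n-1 = 5.
  S[X,X] = ((1.1667)·(1.1667) + (1.1667)·(1.1667) + (3.1667)·(3.1667) + (-0.8333)·(-0.8333) + (-3.8333)·(-3.8333) + (-0.8333)·(-0.8333)) / 5 = 28.8333/5 = 5.7667
  S[X,Y] = ((1.1667)·(-3.5) + (1.1667)·(0.5) + (3.1667)·(1.5) + (-0.8333)·(3.5) + (-3.8333)·(0.5) + (-0.8333)·(-2.5)) / 5 = -1.5/5 = -0.3
  S[X,Z] = ((1.1667)·(-3.5) + (1.1667)·(-0.5) + (3.1667)·(-2.5) + (-0.8333)·(-0.5) + (-3.8333)·(3.5) + (-0.8333)·(3.5)) / 5 = -28.5/5 = -5.7
  S[Y,Y] = ((-3.5)·(-3.5) + (0.5)·(0.5) + (1.5)·(1.5) + (3.5)·(3.5) + (0.5)·(0.5) + (-2.5)·(-2.5)) / 5 = 33.5/5 = 6.7
  S[Y,Z] = ((-3.5)·(-3.5) + (0.5)·(-0.5) + (1.5)·(-2.5) + (3.5)·(-0.5) + (0.5)·(3.5) + (-2.5)·(3.5)) / 5 = -0.5/5 = -0.1
  S[Z,Z] = ((-3.5)·(-3.5) + (-0.5)·(-0.5) + (-2.5)·(-2.5) + (-0.5)·(-0.5) + (3.5)·(3.5) + (3.5)·(3.5)) / 5 = 43.5/5 = 8.7

S is symmetric (S[j,i] = S[i,j]). Assembling:

S = [[5.7667, -0.3, -5.7],
 [-0.3, 6.7, -0.1],
 [-5.7, -0.1, 8.7]]


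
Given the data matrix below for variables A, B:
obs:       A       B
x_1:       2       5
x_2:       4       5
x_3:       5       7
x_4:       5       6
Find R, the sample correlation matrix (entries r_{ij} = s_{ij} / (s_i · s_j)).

Step 1 — column means:
  mean(A) = (2 + 4 + 5 + 5) / 4 = 16/4 = 4
  mean(B) = (5 + 5 + 7 + 6) / 4 = 23/4 = 5.75

Step 2 — sample variances and covariances s[i,j] = (1/(n-1)) · Σ_k (x_{k,i} - mean_i) · (x_{k,j} - mean_j), with n-1 = 3:
  s[A,A] = ((-2)·(-2) + (0)·(0) + (1)·(1) + (1)·(1)) / 3 = 6/3 = 2
  s[A,B] = ((-2)·(-0.75) + (0)·(-0.75) + (1)·(1.25) + (1)·(0.25)) / 3 = 3/3 = 1
  s[B,B] = ((-0.75)·(-0.75) + (-0.75)·(-0.75) + (1.25)·(1.25) + (0.25)·(0.25)) / 3 = 2.75/3 = 0.9167
  Sample standard deviations s_i = √(s[i,i]):
  s(A) = √(2) = 1.4142
  s(B) = √(0.9167) = 0.9574

Step 3 — r_{ij} = s_{ij} / (s_i · s_j):
  r[A,A] = 1 (diagonal).
  r[A,B] = 1 / (1.4142 · 0.9574) = 1 / 1.354 = 0.7385
  r[B,B] = 1 (diagonal).

R is symmetric with unit diagonal. Assembling:

R = [[1, 0.7385],
 [0.7385, 1]]


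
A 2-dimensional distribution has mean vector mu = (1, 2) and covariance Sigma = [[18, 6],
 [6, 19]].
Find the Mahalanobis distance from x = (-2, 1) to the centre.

Step 1 — centre the observation: (x - mu) = (-3, -1).

Step 2 — invert Sigma. det(Sigma) = 18·19 - (6)² = 306.
  Sigma^{-1} = (1/det) · [[d, -b], [-b, a]] = [[0.0621, -0.0196],
 [-0.0196, 0.0588]].

Step 3 — form the quadratic (x - mu)^T · Sigma^{-1} · (x - mu):
  Sigma^{-1} · (x - mu) = (-0.1667, 0).
  (x - mu)^T · [Sigma^{-1} · (x - mu)] = (-3)·(-0.1667) + (-1)·(0) = 0.5.

Step 4 — take square root: d = √(0.5) ≈ 0.7071.

d(x, mu) = √(0.5) ≈ 0.7071


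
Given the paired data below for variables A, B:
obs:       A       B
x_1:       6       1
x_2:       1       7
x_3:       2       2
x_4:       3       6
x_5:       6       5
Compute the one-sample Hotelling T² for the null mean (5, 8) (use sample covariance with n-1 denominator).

Step 1 — sample mean vector:
  mean(A) = (6 + 1 + 2 + 3 + 6) / 5 = 18/5 = 3.6
  mean(B) = (1 + 7 + 2 + 6 + 5) / 5 = 21/5 = 4.2
  x̄ = (3.6, 4.2),  deviation x̄ - mu_0 = (3.6, 4.2) - (5, 8) = (-1.4, -3.8).

Step 2 — sample covariance matrix, S[i,j] = (1/(n-1)) · Σ_k (x_{k,i} - mean_i) · (x_{k,j} - mean_j), divisor n-1 = 4:
  S[A,A] = ((2.4)·(2.4) + (-2.6)·(-2.6) + (-1.6)·(-1.6) + (-0.6)·(-0.6) + (2.4)·(2.4)) / 4 = 21.2/4 = 5.3
  S[A,B] = ((2.4)·(-3.2) + (-2.6)·(2.8) + (-1.6)·(-2.2) + (-0.6)·(1.8) + (2.4)·(0.8)) / 4 = -10.6/4 = -2.65
  S[B,B] = ((-3.2)·(-3.2) + (2.8)·(2.8) + (-2.2)·(-2.2) + (1.8)·(1.8) + (0.8)·(0.8)) / 4 = 26.8/4 = 6.7
  S = [[5.3, -2.65],
 [-2.65, 6.7]].

Step 3 — invert S. det(S) = 5.3·6.7 - (-2.65)² = 28.4875.
  S^{-1} = (1/det) · [[d, -b], [-b, a]] = [[0.2352, 0.093],
 [0.093, 0.186]].

Step 4 — quadratic form (x̄ - mu_0)^T · S^{-1} · (x̄ - mu_0):
  S^{-1} · (x̄ - mu_0) = (-0.6828, -0.8372),
  (x̄ - mu_0)^T · [...] = (-1.4)·(-0.6828) + (-3.8)·(-0.8372) = 4.1373.

Step 5 — scale by n: T² = 5 · 4.1373 = 20.6863.

T² ≈ 20.6863


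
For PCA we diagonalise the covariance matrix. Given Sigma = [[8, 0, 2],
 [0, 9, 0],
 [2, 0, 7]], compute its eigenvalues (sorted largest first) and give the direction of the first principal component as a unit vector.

Step 1 — characteristic polynomial p(λ) = det(λI - Sigma) = λ³ - tr·λ² + c_1·λ - det, where tr = trace, c_1 = sum of the principal 2×2 minors, det = det(Sigma):
  tr = 8 + 9 + 7 = 24,
  c_1 = (8·9 - (0)²) + (8·7 - (2)²) + (9·7 - (0)²) = 72 + 52 + 63 = 187,
  det = 8·(9·7 - (0)²) - (0)·((0)·7 - (0)·(2)) + (2)·((0)·(0) - 9·(2)) = 8·(63) - (0)·(0) + (2)·(-18) = 468.
  So p(λ) = λ³ - 24λ² + 187λ - 468.
Step 2 — look for an integer root (rational root theorem: any rational root is an integer divisor of 468). Testing λ = 9:
  p(9) = 729 - 1944 + 1683 - 468 = 0  ✓
  Dividing out (λ - 9): p(λ) = (λ - 9)(λ² - 15λ + 52).
Step 3 — remaining eigenvalues from the quadratic λ² - 15λ + 52 = 0:
  Δ = 15² - 4·52 = 225 - 208 = 17,  λ = (15 ± √17)/2 = (15 ± 4.1231)/2 ≈ 9.5616 or 5.4384.
  Sorted: λ_1 = 9.5616,  λ_2 = 9,  λ_3 = 5.4384  (check: sum = 24 = tr ✓).

Step 4 — unit eigenvector for λ_1 ≈ 9.5616: v spans the null space of (Sigma - λ_1 I), whose rows are
  r_1 = (-1.5616, 0, 2),  r_2 = (0, -0.5616, 0),  r_3 = (2, 0, -2.5616).
  v is orthogonal to every row, so take v ∝ r_1 × r_2 = ((0)·(0) - (2)·(-0.5616), (2)·(0) - (-1.5616)·(0), (-1.5616)·(-0.5616) - (0)·(0)) ≈ (1.1231, 0, 0.8769).
  Let u = (1.1231, 0, 0.8769).
  ||u|| = √((1.1231)² + (0)² + (0.8769)²) = √(2.0303) ≈ 1.4249,  v_1 = u/||u|| ≈ (0.7882, 0, 0.6154) (||v_1|| = 1).

λ_1 = 9.5616,  λ_2 = 9,  λ_3 = 5.4384;  v_1 ≈ (0.7882, 0, 0.6154)


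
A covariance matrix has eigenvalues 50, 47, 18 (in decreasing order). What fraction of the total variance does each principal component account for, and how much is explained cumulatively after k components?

Step 1 — total variance = trace(Sigma) = Σ λ_i = 50 + 47 + 18 = 115.

Step 2 — fraction explained by component i = λ_i / Σ λ:
  PC1: 50/115 = 0.4348
  PC2: 47/115 = 0.4087
  PC3: 18/115 = 0.1565

Step 3 — cumulative fraction after k components = (λ_1 + ... + λ_k) / Σ λ:
  k = 1: 50/115 = 0.4348
  k = 2: (50 + 47)/115 = 97/115 = 0.8435
  k = 3: (50 + 47 + 18)/115 = 115/115 = 1

Summary (fraction, with percent):

explained: PC1 0.4348 (43.48%), PC2 0.4087 (40.87%), PC3 0.1565 (15.65%);  cumulative: 0.4348, 0.8435, 1


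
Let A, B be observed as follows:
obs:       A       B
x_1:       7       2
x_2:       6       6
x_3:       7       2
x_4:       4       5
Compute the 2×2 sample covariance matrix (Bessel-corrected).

Step 1 — column means:
  mean(A) = (7 + 6 + 7 + 4) / 4 = 24/4 = 6
  mean(B) = (2 + 6 + 2 + 5) / 4 = 15/4 = 3.75

Step 2 — sample covariance S[i,j] = (1/(n-1)) · Σ_k (x_{k,i} - mean_i) · (x_{k,j} - mean_j), with n-1 = 3.
  S[A,A] = ((1)·(1) + (0)·(0) + (1)·(1) + (-2)·(-2)) / 3 = 6/3 = 2
  S[A,B] = ((1)·(-1.75) + (0)·(2.25) + (1)·(-1.75) + (-2)·(1.25)) / 3 = -6/3 = -2
  S[B,B] = ((-1.75)·(-1.75) + (2.25)·(2.25) + (-1.75)·(-1.75) + (1.25)·(1.25)) / 3 = 12.75/3 = 4.25

S is symmetric (S[j,i] = S[i,j]). Assembling:

S = [[2, -2],
 [-2, 4.25]]


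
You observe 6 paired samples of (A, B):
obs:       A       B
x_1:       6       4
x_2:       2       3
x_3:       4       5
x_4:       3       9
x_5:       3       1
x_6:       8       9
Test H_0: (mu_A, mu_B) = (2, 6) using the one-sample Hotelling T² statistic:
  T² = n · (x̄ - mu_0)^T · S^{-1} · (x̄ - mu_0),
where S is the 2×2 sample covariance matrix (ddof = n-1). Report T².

Step 1 — sample mean vector:
  mean(A) = (6 + 2 + 4 + 3 + 3 + 8) / 6 = 26/6 = 4.3333
  mean(B) = (4 + 3 + 5 + 9 + 1 + 9) / 6 = 31/6 = 5.1667
  x̄ = (4.3333, 5.1667),  deviation x̄ - mu_0 = (4.3333, 5.1667) - (2, 6) = (2.3333, -0.8333).

Step 2 — sample covariance matrix, S[i,j] = (1/(n-1)) · Σ_k (x_{k,i} - mean_i) · (x_{k,j} - mean_j), divisor n-1 = 5:
  S[A,A] = ((1.6667)·(1.6667) + (-2.3333)·(-2.3333) + (-0.3333)·(-0.3333) + (-1.3333)·(-1.3333) + (-1.3333)·(-1.3333) + (3.6667)·(3.6667)) / 5 = 25.3333/5 = 5.0667
  S[A,B] = ((1.6667)·(-1.1667) + (-2.3333)·(-2.1667) + (-0.3333)·(-0.1667) + (-1.3333)·(3.8333) + (-1.3333)·(-4.1667) + (3.6667)·(3.8333)) / 5 = 17.6667/5 = 3.5333
  S[B,B] = ((-1.1667)·(-1.1667) + (-2.1667)·(-2.1667) + (-0.1667)·(-0.1667) + (3.8333)·(3.8333) + (-4.1667)·(-4.1667) + (3.8333)·(3.8333)) / 5 = 52.8333/5 = 10.5667
  S = [[5.0667, 3.5333],
 [3.5333, 10.5667]].

Step 3 — invert S. det(S) = 5.0667·10.5667 - (3.5333)² = 41.0533.
  S^{-1} = (1/det) · [[d, -b], [-b, a]] = [[0.2574, -0.0861],
 [-0.0861, 0.1234]].

Step 4 — quadratic form (x̄ - mu_0)^T · S^{-1} · (x̄ - mu_0):
  S^{-1} · (x̄ - mu_0) = (0.6723, -0.3037),
  (x̄ - mu_0)^T · [...] = (2.3333)·(0.6723) + (-0.8333)·(-0.3037) = 1.8217.

Step 5 — scale by n: T² = 6 · 1.8217 = 10.9305.

T² ≈ 10.9305


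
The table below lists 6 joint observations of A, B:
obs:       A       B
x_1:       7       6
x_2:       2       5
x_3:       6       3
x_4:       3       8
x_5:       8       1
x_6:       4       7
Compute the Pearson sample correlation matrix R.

Step 1 — column means:
  mean(A) = (7 + 2 + 6 + 3 + 8 + 4) / 6 = 30/6 = 5
  mean(B) = (6 + 5 + 3 + 8 + 1 + 7) / 6 = 30/6 = 5

Step 2 — sample variances and covariances s[i,j] = (1/(n-1)) · Σ_k (x_{k,i} - mean_i) · (x_{k,j} - mean_j), with n-1 = 5:
  s[A,A] = ((2)·(2) + (-3)·(-3) + (1)·(1) + (-2)·(-2) + (3)·(3) + (-1)·(-1)) / 5 = 28/5 = 5.6
  s[A,B] = ((2)·(1) + (-3)·(0) + (1)·(-2) + (-2)·(3) + (3)·(-4) + (-1)·(2)) / 5 = -20/5 = -4
  s[B,B] = ((1)·(1) + (0)·(0) + (-2)·(-2) + (3)·(3) + (-4)·(-4) + (2)·(2)) / 5 = 34/5 = 6.8
  Sample standard deviations s_i = √(s[i,i]):
  s(A) = √(5.6) = 2.3664
  s(B) = √(6.8) = 2.6077

Step 3 — r_{ij} = s_{ij} / (s_i · s_j):
  r[A,A] = 1 (diagonal).
  r[A,B] = -4 / (2.3664 · 2.6077) = -4 / 6.1709 = -0.6482
  r[B,B] = 1 (diagonal).

R is symmetric with unit diagonal. Assembling:

R = [[1, -0.6482],
 [-0.6482, 1]]


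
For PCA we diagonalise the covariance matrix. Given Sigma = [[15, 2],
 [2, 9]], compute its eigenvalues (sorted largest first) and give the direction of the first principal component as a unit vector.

Step 1 — characteristic polynomial of 2×2 Sigma:
  det(Sigma - λI) = λ² - trace · λ + det = 0.
  trace = 15 + 9 = 24, det = 15·9 - (2)² = 131.
Step 2 — discriminant:
  Δ = trace² - 4·det = 576 - 524 = 52.
Step 3 — eigenvalues:
  λ = (trace ± √Δ)/2 = (24 ± 7.2111)/2,
  λ_1 = 15.6056,  λ_2 = 8.3944.

Step 4 — unit eigenvector for λ_1: solve (Sigma - λ_1 I)v = 0. First row:
  (15 - 15.6056)·v_x + (2)·v_y = 0, i.e. (-0.6056)·v_x + (2)·v_y = 0,
  so v ∝ (b, λ_1 - a) = (2, 0.6056) = u.
  ||u|| = √((2)² + (0.6056)²) = √(4.3667) ≈ 2.0897,
  v_1 = u/||u|| ≈ (0.9571, 0.2898) (||v_1|| = 1).

λ_1 = 15.6056,  λ_2 = 8.3944;  v_1 ≈ (0.9571, 0.2898)


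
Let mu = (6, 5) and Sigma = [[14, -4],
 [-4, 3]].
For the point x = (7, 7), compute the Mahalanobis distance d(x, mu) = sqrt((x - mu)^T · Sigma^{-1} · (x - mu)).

Step 1 — centre the observation: (x - mu) = (1, 2).

Step 2 — invert Sigma. det(Sigma) = 14·3 - (-4)² = 26.
  Sigma^{-1} = (1/det) · [[d, -b], [-b, a]] = [[0.1154, 0.1538],
 [0.1538, 0.5385]].

Step 3 — form the quadratic (x - mu)^T · Sigma^{-1} · (x - mu):
  Sigma^{-1} · (x - mu) = (0.4231, 1.2308).
  (x - mu)^T · [Sigma^{-1} · (x - mu)] = (1)·(0.4231) + (2)·(1.2308) = 2.8846.

Step 4 — take square root: d = √(2.8846) ≈ 1.6984.

d(x, mu) = √(2.8846) ≈ 1.6984


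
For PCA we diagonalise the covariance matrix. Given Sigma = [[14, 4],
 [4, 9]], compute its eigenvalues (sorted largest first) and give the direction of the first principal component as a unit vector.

Step 1 — characteristic polynomial of 2×2 Sigma:
  det(Sigma - λI) = λ² - trace · λ + det = 0.
  trace = 14 + 9 = 23, det = 14·9 - (4)² = 110.
Step 2 — discriminant:
  Δ = trace² - 4·det = 529 - 440 = 89.
Step 3 — eigenvalues:
  λ = (trace ± √Δ)/2 = (23 ± 9.434)/2,
  λ_1 = 16.217,  λ_2 = 6.783.

Step 4 — unit eigenvector for λ_1: solve (Sigma - λ_1 I)v = 0. First row:
  (14 - 16.217)·v_x + (4)·v_y = 0, i.e. (-2.217)·v_x + (4)·v_y = 0,
  so v ∝ (b, λ_1 - a) = (4, 2.217) = u.
  ||u|| = √((4)² + (2.217)²) = √(20.915) ≈ 4.5733,
  v_1 = u/||u|| ≈ (0.8746, 0.4848) (||v_1|| = 1).

λ_1 = 16.217,  λ_2 = 6.783;  v_1 ≈ (0.8746, 0.4848)


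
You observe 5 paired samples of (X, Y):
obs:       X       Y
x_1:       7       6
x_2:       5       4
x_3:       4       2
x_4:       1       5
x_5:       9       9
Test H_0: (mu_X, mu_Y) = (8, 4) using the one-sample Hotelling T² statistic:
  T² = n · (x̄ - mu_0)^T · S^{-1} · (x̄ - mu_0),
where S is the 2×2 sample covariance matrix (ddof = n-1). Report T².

Step 1 — sample mean vector:
  mean(X) = (7 + 5 + 4 + 1 + 9) / 5 = 26/5 = 5.2
  mean(Y) = (6 + 4 + 2 + 5 + 9) / 5 = 26/5 = 5.2
  x̄ = (5.2, 5.2),  deviation x̄ - mu_0 = (5.2, 5.2) - (8, 4) = (-2.8, 1.2).

Step 2 — sample covariance matrix, S[i,j] = (1/(n-1)) · Σ_k (x_{k,i} - mean_i) · (x_{k,j} - mean_j), divisor n-1 = 4:
  S[X,X] = ((1.8)·(1.8) + (-0.2)·(-0.2) + (-1.2)·(-1.2) + (-4.2)·(-4.2) + (3.8)·(3.8)) / 4 = 36.8/4 = 9.2
  S[X,Y] = ((1.8)·(0.8) + (-0.2)·(-1.2) + (-1.2)·(-3.2) + (-4.2)·(-0.2) + (3.8)·(3.8)) / 4 = 20.8/4 = 5.2
  S[Y,Y] = ((0.8)·(0.8) + (-1.2)·(-1.2) + (-3.2)·(-3.2) + (-0.2)·(-0.2) + (3.8)·(3.8)) / 4 = 26.8/4 = 6.7
  S = [[9.2, 5.2],
 [5.2, 6.7]].

Step 3 — invert S. det(S) = 9.2·6.7 - (5.2)² = 34.6.
  S^{-1} = (1/det) · [[d, -b], [-b, a]] = [[0.1936, -0.1503],
 [-0.1503, 0.2659]].

Step 4 — quadratic form (x̄ - mu_0)^T · S^{-1} · (x̄ - mu_0):
  S^{-1} · (x̄ - mu_0) = (-0.7225, 0.7399),
  (x̄ - mu_0)^T · [...] = (-2.8)·(-0.7225) + (1.2)·(0.7399) = 2.911.

Step 5 — scale by n: T² = 5 · 2.911 = 14.5549.

T² ≈ 14.5549
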